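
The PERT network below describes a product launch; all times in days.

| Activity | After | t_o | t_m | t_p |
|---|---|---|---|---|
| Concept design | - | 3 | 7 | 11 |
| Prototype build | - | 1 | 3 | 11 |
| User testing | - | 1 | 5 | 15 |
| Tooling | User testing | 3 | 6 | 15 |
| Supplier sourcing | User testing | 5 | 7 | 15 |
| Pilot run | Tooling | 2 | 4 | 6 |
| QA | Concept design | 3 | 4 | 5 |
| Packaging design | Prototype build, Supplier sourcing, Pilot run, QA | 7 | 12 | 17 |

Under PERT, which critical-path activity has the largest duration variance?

te_Concept design = (3 + 4·7 + 11)/6 = 42/6 = 7; σ²_Concept design = ((11−3)/6)² = 1.778
te_Prototype build = (1 + 4·3 + 11)/6 = 24/6 = 4; σ²_Prototype build = ((11−1)/6)² = 2.778
te_User testing = (1 + 4·5 + 15)/6 = 36/6 = 6; σ²_User testing = ((15−1)/6)² = 5.444
te_Tooling = (3 + 4·6 + 15)/6 = 42/6 = 7; σ²_Tooling = ((15−3)/6)² = 4.000
te_Supplier sourcing = (5 + 4·7 + 15)/6 = 48/6 = 8; σ²_Supplier sourcing = ((15−5)/6)² = 2.778
te_Pilot run = (2 + 4·4 + 6)/6 = 24/6 = 4; σ²_Pilot run = ((6−2)/6)² = 0.444
te_QA = (3 + 4·4 + 5)/6 = 24/6 = 4; σ²_QA = ((5−3)/6)² = 0.111
te_Packaging design = (7 + 4·12 + 17)/6 = 72/6 = 12; σ²_Packaging design = ((17−7)/6)² = 2.778

Forward pass:
ES_Concept design = 0; EF_Concept design = 7
ES_Prototype build = 0; EF_Prototype build = 4
ES_User testing = 0; EF_User testing = 6
ES_Tooling = 6; EF_Tooling = 6+7 = 13
ES_Supplier sourcing = 6; EF_Supplier sourcing = 6+8 = 14
ES_Pilot run = 13; EF_Pilot run = 13+4 = 17
ES_QA = 7; EF_QA = 7+4 = 11
ES_Packaging design = max(EF_Prototype build=4, EF_Supplier sourcing=14, EF_Pilot run=17, EF_QA=11) = 17; EF_Packaging design = 17+12 = 29
Expected project duration μ = 29 days. Critical path: User testing → Tooling → Pilot run → Packaging design.

Variances on critical path: σ²_User testing=5.444, σ²_Tooling=4.000, σ²_Pilot run=0.444, σ²_Packaging design=2.778.
Largest is σ²_User testing = 5.444.

User testing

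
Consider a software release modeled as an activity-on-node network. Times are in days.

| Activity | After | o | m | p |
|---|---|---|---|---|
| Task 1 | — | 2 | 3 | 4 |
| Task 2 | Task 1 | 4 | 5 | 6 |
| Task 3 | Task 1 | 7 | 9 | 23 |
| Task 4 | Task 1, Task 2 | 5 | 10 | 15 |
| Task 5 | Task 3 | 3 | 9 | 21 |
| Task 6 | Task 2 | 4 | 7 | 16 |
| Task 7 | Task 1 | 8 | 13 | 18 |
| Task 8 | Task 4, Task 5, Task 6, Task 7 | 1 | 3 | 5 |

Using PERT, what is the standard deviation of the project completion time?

4.08 days

te_Task 1 = (2 + 4·3 + 4)/6 = 18/6 = 3; σ²_Task 1 = ((4−2)/6)² = 0.111
te_Task 2 = (4 + 4·5 + 6)/6 = 30/6 = 5; σ²_Task 2 = ((6−4)/6)² = 0.111
te_Task 3 = (7 + 4·9 + 23)/6 = 66/6 = 11; σ²_Task 3 = ((23−7)/6)² = 7.111
te_Task 4 = (5 + 4·10 + 15)/6 = 60/6 = 10; σ²_Task 4 = ((15−5)/6)² = 2.778
te_Task 5 = (3 + 4·9 + 21)/6 = 60/6 = 10; σ²_Task 5 = ((21−3)/6)² = 9.000
te_Task 6 = (4 + 4·7 + 16)/6 = 48/6 = 8; σ²_Task 6 = ((16−4)/6)² = 4.000
te_Task 7 = (8 + 4·13 + 18)/6 = 78/6 = 13; σ²_Task 7 = ((18−8)/6)² = 2.778
te_Task 8 = (1 + 4·3 + 5)/6 = 18/6 = 3; σ²_Task 8 = ((5−1)/6)² = 0.444

Forward pass:
ES_Task 1 = 0; EF_Task 1 = 3
ES_Task 2 = 3; EF_Task 2 = 3+5 = 8
ES_Task 3 = 3; EF_Task 3 = 3+11 = 14
ES_Task 4 = max(EF_Task 1=3, EF_Task 2=8) = 8; EF_Task 4 = 8+10 = 18
ES_Task 5 = 14; EF_Task 5 = 14+10 = 24
ES_Task 6 = 8; EF_Task 6 = 8+8 = 16
ES_Task 7 = 3; EF_Task 7 = 3+13 = 16
ES_Task 8 = max(EF_Task 4=18, EF_Task 5=24, EF_Task 6=16, EF_Task 7=16) = 24; EF_Task 8 = 24+3 = 27
Expected project duration μ = 27 days. Critical path: Task 1 → Task 3 → Task 5 → Task 8.

Variance along critical path = 0.111 + 7.111 + 9.000 + 0.444 = 16.667
σ = √16.667 = 4.082 days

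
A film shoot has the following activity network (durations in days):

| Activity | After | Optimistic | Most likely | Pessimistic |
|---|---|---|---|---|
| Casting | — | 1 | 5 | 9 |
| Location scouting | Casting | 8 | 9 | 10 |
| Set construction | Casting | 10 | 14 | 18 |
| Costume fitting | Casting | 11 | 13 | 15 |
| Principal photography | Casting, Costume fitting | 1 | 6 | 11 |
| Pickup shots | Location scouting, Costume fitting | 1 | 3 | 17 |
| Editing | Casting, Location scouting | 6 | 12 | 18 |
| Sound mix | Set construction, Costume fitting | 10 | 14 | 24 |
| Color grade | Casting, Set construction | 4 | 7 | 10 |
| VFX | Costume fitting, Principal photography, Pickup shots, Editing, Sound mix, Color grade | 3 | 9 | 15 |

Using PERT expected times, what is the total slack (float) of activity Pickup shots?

te_Casting = (1 + 4·5 + 9)/6 = 30/6 = 5
te_Location scouting = (8 + 4·9 + 10)/6 = 54/6 = 9
te_Set construction = (10 + 4·14 + 18)/6 = 84/6 = 14
te_Costume fitting = (11 + 4·13 + 15)/6 = 78/6 = 13
te_Principal photography = (1 + 4·6 + 11)/6 = 36/6 = 6
te_Pickup shots = (1 + 4·3 + 17)/6 = 30/6 = 5
te_Editing = (6 + 4·12 + 18)/6 = 72/6 = 12
te_Sound mix = (10 + 4·14 + 24)/6 = 90/6 = 15
te_Color grade = (4 + 4·7 + 10)/6 = 42/6 = 7
te_VFX = (3 + 4·9 + 15)/6 = 54/6 = 9

Forward pass:
ES_Casting = 0; EF_Casting = 5
ES_Location scouting = 5; EF_Location scouting = 5+9 = 14
ES_Set construction = 5; EF_Set construction = 5+14 = 19
ES_Costume fitting = 5; EF_Costume fitting = 5+13 = 18
ES_Principal photography = max(EF_Casting=5, EF_Costume fitting=18) = 18; EF_Principal photography = 18+6 = 24
ES_Pickup shots = max(EF_Location scouting=14, EF_Costume fitting=18) = 18; EF_Pickup shots = 18+5 = 23
ES_Editing = max(EF_Casting=5, EF_Location scouting=14) = 14; EF_Editing = 14+12 = 26
ES_Sound mix = max(EF_Set construction=19, EF_Costume fitting=18) = 19; EF_Sound mix = 19+15 = 34
ES_Color grade = max(EF_Casting=5, EF_Set construction=19) = 19; EF_Color grade = 19+7 = 26
ES_VFX = max(EF_Costume fitting=18, EF_Principal photography=24, EF_Pickup shots=23, EF_Editing=26, EF_Sound mix=34, EF_Color grade=26) = 34; EF_VFX = 34+9 = 43
Expected project duration μ = 43 days. Critical path: Casting → Set construction → Sound mix → VFX.

Backward pass:
LF_VFX = 43; LS_VFX = 43−9 = 34
LF_Color grade = LS_VFX = 34; LS_Color grade = 34−7 = 27
LF_Sound mix = LS_VFX = 34; LS_Sound mix = 34−15 = 19
LF_Editing = LS_VFX = 34; LS_Editing = 34−12 = 22
LF_Pickup shots = LS_VFX = 34; LS_Pickup shots = 34−5 = 29
LF_Principal photography = LS_VFX = 34; LS_Principal photography = 34−6 = 28
LF_Costume fitting = min(LS_Principal photography=28, LS_Pickup shots=29, LS_Sound mix=19, LS_VFX=34) = 19; LS_Costume fitting = 19−13 = 6
LF_Set construction = min(LS_Sound mix=19, LS_Color grade=27) = 19; LS_Set construction = 19−14 = 5
LF_Location scouting = min(LS_Pickup shots=29, LS_Editing=22) = 22; LS_Location scouting = 22−9 = 13
LF_Casting = min(LS_Location scouting=13, LS_Set construction=5, LS_Costume fitting=6, LS_Principal photography=28, LS_Editing=22, LS_Color grade=27) = 5; LS_Casting = 5−5 = 0
Slack_Pickup shots = LS_Pickup shots − ES_Pickup shots = 29 − 18 = 11

11 days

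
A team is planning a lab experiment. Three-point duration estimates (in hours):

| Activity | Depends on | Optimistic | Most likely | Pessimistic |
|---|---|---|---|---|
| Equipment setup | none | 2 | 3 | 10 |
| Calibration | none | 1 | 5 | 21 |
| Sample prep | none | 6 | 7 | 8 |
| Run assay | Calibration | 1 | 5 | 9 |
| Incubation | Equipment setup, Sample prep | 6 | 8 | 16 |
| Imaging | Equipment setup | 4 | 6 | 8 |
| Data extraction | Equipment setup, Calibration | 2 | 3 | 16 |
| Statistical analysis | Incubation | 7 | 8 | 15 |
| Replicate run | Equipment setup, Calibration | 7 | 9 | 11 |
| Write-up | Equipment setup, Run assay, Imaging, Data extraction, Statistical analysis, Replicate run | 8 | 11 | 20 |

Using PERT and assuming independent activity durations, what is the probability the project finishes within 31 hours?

te_Equipment setup = (2 + 4·3 + 10)/6 = 24/6 = 4; σ²_Equipment setup = ((10−2)/6)² = 1.778
te_Calibration = (1 + 4·5 + 21)/6 = 42/6 = 7; σ²_Calibration = ((21−1)/6)² = 11.111
te_Sample prep = (6 + 4·7 + 8)/6 = 42/6 = 7; σ²_Sample prep = ((8−6)/6)² = 0.111
te_Run assay = (1 + 4·5 + 9)/6 = 30/6 = 5; σ²_Run assay = ((9−1)/6)² = 1.778
te_Incubation = (6 + 4·8 + 16)/6 = 54/6 = 9; σ²_Incubation = ((16−6)/6)² = 2.778
te_Imaging = (4 + 4·6 + 8)/6 = 36/6 = 6; σ²_Imaging = ((8−4)/6)² = 0.444
te_Data extraction = (2 + 4·3 + 16)/6 = 30/6 = 5; σ²_Data extraction = ((16−2)/6)² = 5.444
te_Statistical analysis = (7 + 4·8 + 15)/6 = 54/6 = 9; σ²_Statistical analysis = ((15−7)/6)² = 1.778
te_Replicate run = (7 + 4·9 + 11)/6 = 54/6 = 9; σ²_Replicate run = ((11−7)/6)² = 0.444
te_Write-up = (8 + 4·11 + 20)/6 = 72/6 = 12; σ²_Write-up = ((20−8)/6)² = 4.000

Forward pass:
ES_Equipment setup = 0; EF_Equipment setup = 4
ES_Calibration = 0; EF_Calibration = 7
ES_Sample prep = 0; EF_Sample prep = 7
ES_Run assay = 7; EF_Run assay = 7+5 = 12
ES_Incubation = max(EF_Equipment setup=4, EF_Sample prep=7) = 7; EF_Incubation = 7+9 = 16
ES_Imaging = 4; EF_Imaging = 4+6 = 10
ES_Data extraction = max(EF_Equipment setup=4, EF_Calibration=7) = 7; EF_Data extraction = 7+5 = 12
ES_Statistical analysis = 16; EF_Statistical analysis = 16+9 = 25
ES_Replicate run = max(EF_Equipment setup=4, EF_Calibration=7) = 7; EF_Replicate run = 7+9 = 16
ES_Write-up = max(EF_Equipment setup=4, EF_Run assay=12, EF_Imaging=10, EF_Data extraction=12, EF_Statistical analysis=25, EF_Replicate run=16) = 25; EF_Write-up = 25+12 = 37
Expected project duration μ = 37 hours. Critical path: Sample prep → Incubation → Statistical analysis → Write-up.

Variance along critical path = 0.111 + 2.778 + 1.778 + 4.000 = 8.667; σ = √8.667 = 2.944 hours.
Z = (31 − 37) / 2.944 = -2.038
P(T ≤ 31) = Φ(-2.038) ≈ 0.021

0.021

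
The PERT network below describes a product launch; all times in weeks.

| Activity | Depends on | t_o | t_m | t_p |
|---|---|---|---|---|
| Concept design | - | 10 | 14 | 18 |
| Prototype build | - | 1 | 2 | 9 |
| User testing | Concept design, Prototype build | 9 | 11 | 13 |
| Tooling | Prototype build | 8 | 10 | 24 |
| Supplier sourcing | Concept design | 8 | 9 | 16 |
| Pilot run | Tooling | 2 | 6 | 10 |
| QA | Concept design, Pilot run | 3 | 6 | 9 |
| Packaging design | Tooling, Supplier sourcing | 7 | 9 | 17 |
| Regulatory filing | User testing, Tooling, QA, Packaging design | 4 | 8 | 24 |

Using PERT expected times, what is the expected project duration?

te_Concept design = (10 + 4·14 + 18)/6 = 84/6 = 14
te_Prototype build = (1 + 4·2 + 9)/6 = 18/6 = 3
te_User testing = (9 + 4·11 + 13)/6 = 66/6 = 11
te_Tooling = (8 + 4·10 + 24)/6 = 72/6 = 12
te_Supplier sourcing = (8 + 4·9 + 16)/6 = 60/6 = 10
te_Pilot run = (2 + 4·6 + 10)/6 = 36/6 = 6
te_QA = (3 + 4·6 + 9)/6 = 36/6 = 6
te_Packaging design = (7 + 4·9 + 17)/6 = 60/6 = 10
te_Regulatory filing = (4 + 4·8 + 24)/6 = 60/6 = 10

Forward pass:
ES_Concept design = 0; EF_Concept design = 14
ES_Prototype build = 0; EF_Prototype build = 3
ES_User testing = max(EF_Concept design=14, EF_Prototype build=3) = 14; EF_User testing = 14+11 = 25
ES_Tooling = 3; EF_Tooling = 3+12 = 15
ES_Supplier sourcing = 14; EF_Supplier sourcing = 14+10 = 24
ES_Pilot run = 15; EF_Pilot run = 15+6 = 21
ES_QA = max(EF_Concept design=14, EF_Pilot run=21) = 21; EF_QA = 21+6 = 27
ES_Packaging design = max(EF_Tooling=15, EF_Supplier sourcing=24) = 24; EF_Packaging design = 24+10 = 34
ES_Regulatory filing = max(EF_User testing=25, EF_Tooling=15, EF_QA=27, EF_Packaging design=34) = 34; EF_Regulatory filing = 34+10 = 44
Expected project duration μ = 44 weeks. Critical path: Concept design → Supplier sourcing → Packaging design → Regulatory filing.

44 weeks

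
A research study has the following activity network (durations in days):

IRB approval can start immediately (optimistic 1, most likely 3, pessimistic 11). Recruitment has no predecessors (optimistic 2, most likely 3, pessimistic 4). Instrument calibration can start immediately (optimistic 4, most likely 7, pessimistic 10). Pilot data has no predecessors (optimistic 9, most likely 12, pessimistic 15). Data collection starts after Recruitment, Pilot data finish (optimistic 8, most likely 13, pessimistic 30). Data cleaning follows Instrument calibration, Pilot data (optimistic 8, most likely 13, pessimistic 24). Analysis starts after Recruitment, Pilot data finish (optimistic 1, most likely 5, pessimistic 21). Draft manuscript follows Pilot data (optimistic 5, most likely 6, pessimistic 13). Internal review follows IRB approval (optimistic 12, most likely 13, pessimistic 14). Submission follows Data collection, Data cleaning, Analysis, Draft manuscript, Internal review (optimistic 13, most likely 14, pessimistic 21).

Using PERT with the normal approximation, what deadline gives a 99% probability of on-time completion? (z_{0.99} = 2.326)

te_IRB approval = (1 + 4·3 + 11)/6 = 24/6 = 4; σ²_IRB approval = ((11−1)/6)² = 2.778
te_Recruitment = (2 + 4·3 + 4)/6 = 18/6 = 3; σ²_Recruitment = ((4−2)/6)² = 0.111
te_Instrument calibration = (4 + 4·7 + 10)/6 = 42/6 = 7; σ²_Instrument calibration = ((10−4)/6)² = 1.000
te_Pilot data = (9 + 4·12 + 15)/6 = 72/6 = 12; σ²_Pilot data = ((15−9)/6)² = 1.000
te_Data collection = (8 + 4·13 + 30)/6 = 90/6 = 15; σ²_Data collection = ((30−8)/6)² = 13.444
te_Data cleaning = (8 + 4·13 + 24)/6 = 84/6 = 14; σ²_Data cleaning = ((24−8)/6)² = 7.111
te_Analysis = (1 + 4·5 + 21)/6 = 42/6 = 7; σ²_Analysis = ((21−1)/6)² = 11.111
te_Draft manuscript = (5 + 4·6 + 13)/6 = 42/6 = 7; σ²_Draft manuscript = ((13−5)/6)² = 1.778
te_Internal review = (12 + 4·13 + 14)/6 = 78/6 = 13; σ²_Internal review = ((14−12)/6)² = 0.111
te_Submission = (13 + 4·14 + 21)/6 = 90/6 = 15; σ²_Submission = ((21−13)/6)² = 1.778

Forward pass:
ES_IRB approval = 0; EF_IRB approval = 4
ES_Recruitment = 0; EF_Recruitment = 3
ES_Instrument calibration = 0; EF_Instrument calibration = 7
ES_Pilot data = 0; EF_Pilot data = 12
ES_Data collection = max(EF_Recruitment=3, EF_Pilot data=12) = 12; EF_Data collection = 12+15 = 27
ES_Data cleaning = max(EF_Instrument calibration=7, EF_Pilot data=12) = 12; EF_Data cleaning = 12+14 = 26
ES_Analysis = max(EF_Recruitment=3, EF_Pilot data=12) = 12; EF_Analysis = 12+7 = 19
ES_Draft manuscript = 12; EF_Draft manuscript = 12+7 = 19
ES_Internal review = 4; EF_Internal review = 4+13 = 17
ES_Submission = max(EF_Data collection=27, EF_Data cleaning=26, EF_Analysis=19, EF_Draft manuscript=19, EF_Internal review=17) = 27; EF_Submission = 27+15 = 42
Expected project duration μ = 42 days. Critical path: Pilot data → Data collection → Submission.

Variance along critical path = 1.000 + 13.444 + 1.778 = 16.222; σ = 4.028 days.
D = μ + z·σ = 42 + 2.326·4.028 = 51.4 days

51.4 days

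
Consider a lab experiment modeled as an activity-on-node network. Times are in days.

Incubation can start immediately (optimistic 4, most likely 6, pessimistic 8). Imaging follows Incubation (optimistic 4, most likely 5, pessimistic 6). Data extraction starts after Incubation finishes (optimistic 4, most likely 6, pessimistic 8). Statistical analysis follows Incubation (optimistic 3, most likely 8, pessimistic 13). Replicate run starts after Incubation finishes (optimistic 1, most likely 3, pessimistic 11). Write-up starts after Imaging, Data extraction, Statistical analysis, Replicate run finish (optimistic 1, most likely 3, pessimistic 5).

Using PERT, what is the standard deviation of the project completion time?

te_Incubation = (4 + 4·6 + 8)/6 = 36/6 = 6; σ²_Incubation = ((8−4)/6)² = 0.444
te_Imaging = (4 + 4·5 + 6)/6 = 30/6 = 5; σ²_Imaging = ((6−4)/6)² = 0.111
te_Data extraction = (4 + 4·6 + 8)/6 = 36/6 = 6; σ²_Data extraction = ((8−4)/6)² = 0.444
te_Statistical analysis = (3 + 4·8 + 13)/6 = 48/6 = 8; σ²_Statistical analysis = ((13−3)/6)² = 2.778
te_Replicate run = (1 + 4·3 + 11)/6 = 24/6 = 4; σ²_Replicate run = ((11−1)/6)² = 2.778
te_Write-up = (1 + 4·3 + 5)/6 = 18/6 = 3; σ²_Write-up = ((5−1)/6)² = 0.444

Forward pass:
ES_Incubation = 0; EF_Incubation = 6
ES_Imaging = 6; EF_Imaging = 6+5 = 11
ES_Data extraction = 6; EF_Data extraction = 6+6 = 12
ES_Statistical analysis = 6; EF_Statistical analysis = 6+8 = 14
ES_Replicate run = 6; EF_Replicate run = 6+4 = 10
ES_Write-up = max(EF_Imaging=11, EF_Data extraction=12, EF_Statistical analysis=14, EF_Replicate run=10) = 14; EF_Write-up = 14+3 = 17
Expected project duration μ = 17 days. Critical path: Incubation → Statistical analysis → Write-up.

Variance along critical path = 0.444 + 2.778 + 0.444 = 3.667
σ = √3.667 = 1.915 days

1.91 days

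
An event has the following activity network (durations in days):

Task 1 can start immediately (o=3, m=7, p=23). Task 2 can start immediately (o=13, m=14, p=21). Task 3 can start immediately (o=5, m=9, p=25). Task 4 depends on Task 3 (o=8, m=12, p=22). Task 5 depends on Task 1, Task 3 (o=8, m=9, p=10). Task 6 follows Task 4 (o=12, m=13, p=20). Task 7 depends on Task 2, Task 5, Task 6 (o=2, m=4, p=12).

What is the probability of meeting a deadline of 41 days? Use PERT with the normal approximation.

0.332

te_Task 1 = (3 + 4·7 + 23)/6 = 54/6 = 9; σ²_Task 1 = ((23−3)/6)² = 11.111
te_Task 2 = (13 + 4·14 + 21)/6 = 90/6 = 15; σ²_Task 2 = ((21−13)/6)² = 1.778
te_Task 3 = (5 + 4·9 + 25)/6 = 66/6 = 11; σ²_Task 3 = ((25−5)/6)² = 11.111
te_Task 4 = (8 + 4·12 + 22)/6 = 78/6 = 13; σ²_Task 4 = ((22−8)/6)² = 5.444
te_Task 5 = (8 + 4·9 + 10)/6 = 54/6 = 9; σ²_Task 5 = ((10−8)/6)² = 0.111
te_Task 6 = (12 + 4·13 + 20)/6 = 84/6 = 14; σ²_Task 6 = ((20−12)/6)² = 1.778
te_Task 7 = (2 + 4·4 + 12)/6 = 30/6 = 5; σ²_Task 7 = ((12−2)/6)² = 2.778

Forward pass:
ES_Task 1 = 0; EF_Task 1 = 9
ES_Task 2 = 0; EF_Task 2 = 15
ES_Task 3 = 0; EF_Task 3 = 11
ES_Task 4 = 11; EF_Task 4 = 11+13 = 24
ES_Task 5 = max(EF_Task 1=9, EF_Task 3=11) = 11; EF_Task 5 = 11+9 = 20
ES_Task 6 = 24; EF_Task 6 = 24+14 = 38
ES_Task 7 = max(EF_Task 2=15, EF_Task 5=20, EF_Task 6=38) = 38; EF_Task 7 = 38+5 = 43
Expected project duration μ = 43 days. Critical path: Task 3 → Task 4 → Task 6 → Task 7.

Variance along critical path = 11.111 + 5.444 + 1.778 + 2.778 = 21.111; σ = √21.111 = 4.595 days.
Z = (41 − 43) / 4.595 = -0.435
P(T ≤ 41) = Φ(-0.435) ≈ 0.332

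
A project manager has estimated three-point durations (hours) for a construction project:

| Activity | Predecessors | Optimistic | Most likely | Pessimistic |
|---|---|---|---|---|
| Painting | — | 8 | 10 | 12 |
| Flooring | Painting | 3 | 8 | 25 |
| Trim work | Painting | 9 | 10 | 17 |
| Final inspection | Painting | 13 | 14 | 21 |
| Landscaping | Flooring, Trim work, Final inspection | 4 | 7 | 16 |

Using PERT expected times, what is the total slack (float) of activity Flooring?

5 hours

te_Painting = (8 + 4·10 + 12)/6 = 60/6 = 10
te_Flooring = (3 + 4·8 + 25)/6 = 60/6 = 10
te_Trim work = (9 + 4·10 + 17)/6 = 66/6 = 11
te_Final inspection = (13 + 4·14 + 21)/6 = 90/6 = 15
te_Landscaping = (4 + 4·7 + 16)/6 = 48/6 = 8

Forward pass:
ES_Painting = 0; EF_Painting = 10
ES_Flooring = 10; EF_Flooring = 10+10 = 20
ES_Trim work = 10; EF_Trim work = 10+11 = 21
ES_Final inspection = 10; EF_Final inspection = 10+15 = 25
ES_Landscaping = max(EF_Flooring=20, EF_Trim work=21, EF_Final inspection=25) = 25; EF_Landscaping = 25+8 = 33
Expected project duration μ = 33 hours. Critical path: Painting → Final inspection → Landscaping.

Backward pass:
LF_Landscaping = 33; LS_Landscaping = 33−8 = 25
LF_Final inspection = LS_Landscaping = 25; LS_Final inspection = 25−15 = 10
LF_Trim work = LS_Landscaping = 25; LS_Trim work = 25−11 = 14
LF_Flooring = LS_Landscaping = 25; LS_Flooring = 25−10 = 15
LF_Painting = min(LS_Flooring=15, LS_Trim work=14, LS_Final inspection=10) = 10; LS_Painting = 10−10 = 0
Slack_Flooring = LS_Flooring − ES_Flooring = 15 − 10 = 5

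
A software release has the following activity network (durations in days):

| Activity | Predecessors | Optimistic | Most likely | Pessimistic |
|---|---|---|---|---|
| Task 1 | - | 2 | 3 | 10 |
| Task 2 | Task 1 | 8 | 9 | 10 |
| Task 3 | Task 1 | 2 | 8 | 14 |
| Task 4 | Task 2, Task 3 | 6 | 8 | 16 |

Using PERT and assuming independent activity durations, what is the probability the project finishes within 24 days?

0.823

te_Task 1 = (2 + 4·3 + 10)/6 = 24/6 = 4; σ²_Task 1 = ((10−2)/6)² = 1.778
te_Task 2 = (8 + 4·9 + 10)/6 = 54/6 = 9; σ²_Task 2 = ((10−8)/6)² = 0.111
te_Task 3 = (2 + 4·8 + 14)/6 = 48/6 = 8; σ²_Task 3 = ((14−2)/6)² = 4.000
te_Task 4 = (6 + 4·8 + 16)/6 = 54/6 = 9; σ²_Task 4 = ((16−6)/6)² = 2.778

Forward pass:
ES_Task 1 = 0; EF_Task 1 = 4
ES_Task 2 = 4; EF_Task 2 = 4+9 = 13
ES_Task 3 = 4; EF_Task 3 = 4+8 = 12
ES_Task 4 = max(EF_Task 2=13, EF_Task 3=12) = 13; EF_Task 4 = 13+9 = 22
Expected project duration μ = 22 days. Critical path: Task 1 → Task 2 → Task 4.

Variance along critical path = 1.778 + 0.111 + 2.778 = 4.667; σ = √4.667 = 2.160 days.
Z = (24 − 22) / 2.160 = 0.926
P(T ≤ 24) = Φ(0.926) ≈ 0.823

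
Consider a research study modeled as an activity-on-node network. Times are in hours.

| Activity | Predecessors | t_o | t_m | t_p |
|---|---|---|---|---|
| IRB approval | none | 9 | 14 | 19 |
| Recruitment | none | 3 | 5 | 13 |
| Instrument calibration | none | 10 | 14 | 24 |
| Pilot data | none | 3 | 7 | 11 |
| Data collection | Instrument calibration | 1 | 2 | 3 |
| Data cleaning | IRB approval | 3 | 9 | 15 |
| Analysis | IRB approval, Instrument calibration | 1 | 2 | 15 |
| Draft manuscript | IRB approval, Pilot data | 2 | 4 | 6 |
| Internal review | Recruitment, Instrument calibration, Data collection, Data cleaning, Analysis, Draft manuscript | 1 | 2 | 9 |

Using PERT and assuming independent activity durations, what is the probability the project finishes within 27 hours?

0.634

te_IRB approval = (9 + 4·14 + 19)/6 = 84/6 = 14; σ²_IRB approval = ((19−9)/6)² = 2.778
te_Recruitment = (3 + 4·5 + 13)/6 = 36/6 = 6; σ²_Recruitment = ((13−3)/6)² = 2.778
te_Instrument calibration = (10 + 4·14 + 24)/6 = 90/6 = 15; σ²_Instrument calibration = ((24−10)/6)² = 5.444
te_Pilot data = (3 + 4·7 + 11)/6 = 42/6 = 7; σ²_Pilot data = ((11−3)/6)² = 1.778
te_Data collection = (1 + 4·2 + 3)/6 = 12/6 = 2; σ²_Data collection = ((3−1)/6)² = 0.111
te_Data cleaning = (3 + 4·9 + 15)/6 = 54/6 = 9; σ²_Data cleaning = ((15−3)/6)² = 4.000
te_Analysis = (1 + 4·2 + 15)/6 = 24/6 = 4; σ²_Analysis = ((15−1)/6)² = 5.444
te_Draft manuscript = (2 + 4·4 + 6)/6 = 24/6 = 4; σ²_Draft manuscript = ((6−2)/6)² = 0.444
te_Internal review = (1 + 4·2 + 9)/6 = 18/6 = 3; σ²_Internal review = ((9−1)/6)² = 1.778

Forward pass:
ES_IRB approval = 0; EF_IRB approval = 14
ES_Recruitment = 0; EF_Recruitment = 6
ES_Instrument calibration = 0; EF_Instrument calibration = 15
ES_Pilot data = 0; EF_Pilot data = 7
ES_Data collection = 15; EF_Data collection = 15+2 = 17
ES_Data cleaning = 14; EF_Data cleaning = 14+9 = 23
ES_Analysis = max(EF_IRB approval=14, EF_Instrument calibration=15) = 15; EF_Analysis = 15+4 = 19
ES_Draft manuscript = max(EF_IRB approval=14, EF_Pilot data=7) = 14; EF_Draft manuscript = 14+4 = 18
ES_Internal review = max(EF_Recruitment=6, EF_Instrument calibration=15, EF_Data collection=17, EF_Data cleaning=23, EF_Analysis=19, EF_Draft manuscript=18) = 23; EF_Internal review = 23+3 = 26
Expected project duration μ = 26 hours. Critical path: IRB approval → Data cleaning → Internal review.

Variance along critical path = 2.778 + 4.000 + 1.778 = 8.556; σ = √8.556 = 2.925 hours.
Z = (27 − 26) / 2.925 = 0.342
P(T ≤ 27) = Φ(0.342) ≈ 0.634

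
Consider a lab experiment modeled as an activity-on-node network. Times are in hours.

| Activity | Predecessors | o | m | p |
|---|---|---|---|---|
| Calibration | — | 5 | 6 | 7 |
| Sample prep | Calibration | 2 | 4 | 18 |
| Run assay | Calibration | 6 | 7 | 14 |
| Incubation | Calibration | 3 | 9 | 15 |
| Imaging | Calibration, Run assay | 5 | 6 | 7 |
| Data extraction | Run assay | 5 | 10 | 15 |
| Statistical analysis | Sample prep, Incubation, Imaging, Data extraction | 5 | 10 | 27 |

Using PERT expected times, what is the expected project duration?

36 hours

te_Calibration = (5 + 4·6 + 7)/6 = 36/6 = 6
te_Sample prep = (2 + 4·4 + 18)/6 = 36/6 = 6
te_Run assay = (6 + 4·7 + 14)/6 = 48/6 = 8
te_Incubation = (3 + 4·9 + 15)/6 = 54/6 = 9
te_Imaging = (5 + 4·6 + 7)/6 = 36/6 = 6
te_Data extraction = (5 + 4·10 + 15)/6 = 60/6 = 10
te_Statistical analysis = (5 + 4·10 + 27)/6 = 72/6 = 12

Forward pass:
ES_Calibration = 0; EF_Calibration = 6
ES_Sample prep = 6; EF_Sample prep = 6+6 = 12
ES_Run assay = 6; EF_Run assay = 6+8 = 14
ES_Incubation = 6; EF_Incubation = 6+9 = 15
ES_Imaging = max(EF_Calibration=6, EF_Run assay=14) = 14; EF_Imaging = 14+6 = 20
ES_Data extraction = 14; EF_Data extraction = 14+10 = 24
ES_Statistical analysis = max(EF_Sample prep=12, EF_Incubation=15, EF_Imaging=20, EF_Data extraction=24) = 24; EF_Statistical analysis = 24+12 = 36
Expected project duration μ = 36 hours. Critical path: Calibration → Run assay → Data extraction → Statistical analysis.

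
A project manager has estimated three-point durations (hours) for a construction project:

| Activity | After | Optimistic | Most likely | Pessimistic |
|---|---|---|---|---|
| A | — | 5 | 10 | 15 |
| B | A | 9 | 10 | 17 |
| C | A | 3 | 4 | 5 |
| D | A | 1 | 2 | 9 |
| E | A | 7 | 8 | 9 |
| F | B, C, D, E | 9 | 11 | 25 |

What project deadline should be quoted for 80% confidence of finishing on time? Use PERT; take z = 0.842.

36.9 hours

te_A = (5 + 4·10 + 15)/6 = 60/6 = 10; σ²_A = ((15−5)/6)² = 2.778
te_B = (9 + 4·10 + 17)/6 = 66/6 = 11; σ²_B = ((17−9)/6)² = 1.778
te_C = (3 + 4·4 + 5)/6 = 24/6 = 4; σ²_C = ((5−3)/6)² = 0.111
te_D = (1 + 4·2 + 9)/6 = 18/6 = 3; σ²_D = ((9−1)/6)² = 1.778
te_E = (7 + 4·8 + 9)/6 = 48/6 = 8; σ²_E = ((9−7)/6)² = 0.111
te_F = (9 + 4·11 + 25)/6 = 78/6 = 13; σ²_F = ((25−9)/6)² = 7.111

Forward pass:
ES_A = 0; EF_A = 10
ES_B = 10; EF_B = 10+11 = 21
ES_C = 10; EF_C = 10+4 = 14
ES_D = 10; EF_D = 10+3 = 13
ES_E = 10; EF_E = 10+8 = 18
ES_F = max(EF_B=21, EF_C=14, EF_D=13, EF_E=18) = 21; EF_F = 21+13 = 34
Expected project duration μ = 34 hours. Critical path: A → B → F.

Variance along critical path = 2.778 + 1.778 + 7.111 = 11.667; σ = 3.416 hours.
D = μ + z·σ = 34 + 0.842·3.416 = 36.9 hours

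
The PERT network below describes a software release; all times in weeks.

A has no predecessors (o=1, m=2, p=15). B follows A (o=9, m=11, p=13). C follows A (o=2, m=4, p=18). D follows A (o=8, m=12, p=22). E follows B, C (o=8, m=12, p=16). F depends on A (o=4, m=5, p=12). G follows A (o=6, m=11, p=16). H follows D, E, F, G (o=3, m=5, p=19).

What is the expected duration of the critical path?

34 weeks

te_A = (1 + 4·2 + 15)/6 = 24/6 = 4
te_B = (9 + 4·11 + 13)/6 = 66/6 = 11
te_C = (2 + 4·4 + 18)/6 = 36/6 = 6
te_D = (8 + 4·12 + 22)/6 = 78/6 = 13
te_E = (8 + 4·12 + 16)/6 = 72/6 = 12
te_F = (4 + 4·5 + 12)/6 = 36/6 = 6
te_G = (6 + 4·11 + 16)/6 = 66/6 = 11
te_H = (3 + 4·5 + 19)/6 = 42/6 = 7

Forward pass:
ES_A = 0; EF_A = 4
ES_B = 4; EF_B = 4+11 = 15
ES_C = 4; EF_C = 4+6 = 10
ES_D = 4; EF_D = 4+13 = 17
ES_E = max(EF_B=15, EF_C=10) = 15; EF_E = 15+12 = 27
ES_F = 4; EF_F = 4+6 = 10
ES_G = 4; EF_G = 4+11 = 15
ES_H = max(EF_D=17, EF_E=27, EF_F=10, EF_G=15) = 27; EF_H = 27+7 = 34
Expected project duration μ = 34 weeks. Critical path: A → B → E → H.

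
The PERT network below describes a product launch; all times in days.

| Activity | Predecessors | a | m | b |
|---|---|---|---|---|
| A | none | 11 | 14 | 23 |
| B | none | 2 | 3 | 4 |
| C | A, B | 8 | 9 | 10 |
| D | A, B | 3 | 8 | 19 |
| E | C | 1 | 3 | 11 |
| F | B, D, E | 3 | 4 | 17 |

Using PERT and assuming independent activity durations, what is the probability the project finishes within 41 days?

te_A = (11 + 4·14 + 23)/6 = 90/6 = 15; σ²_A = ((23−11)/6)² = 4.000
te_B = (2 + 4·3 + 4)/6 = 18/6 = 3; σ²_B = ((4−2)/6)² = 0.111
te_C = (8 + 4·9 + 10)/6 = 54/6 = 9; σ²_C = ((10−8)/6)² = 0.111
te_D = (3 + 4·8 + 19)/6 = 54/6 = 9; σ²_D = ((19−3)/6)² = 7.111
te_E = (1 + 4·3 + 11)/6 = 24/6 = 4; σ²_E = ((11−1)/6)² = 2.778
te_F = (3 + 4·4 + 17)/6 = 36/6 = 6; σ²_F = ((17−3)/6)² = 5.444

Forward pass:
ES_A = 0; EF_A = 15
ES_B = 0; EF_B = 3
ES_C = max(EF_A=15, EF_B=3) = 15; EF_C = 15+9 = 24
ES_D = max(EF_A=15, EF_B=3) = 15; EF_D = 15+9 = 24
ES_E = 24; EF_E = 24+4 = 28
ES_F = max(EF_B=3, EF_D=24, EF_E=28) = 28; EF_F = 28+6 = 34
Expected project duration μ = 34 days. Critical path: A → C → E → F.

Variance along critical path = 4.000 + 0.111 + 2.778 + 5.444 = 12.333; σ = √12.333 = 3.512 days.
Z = (41 − 34) / 3.512 = 1.993
P(T ≤ 41) = Φ(1.993) ≈ 0.977

0.977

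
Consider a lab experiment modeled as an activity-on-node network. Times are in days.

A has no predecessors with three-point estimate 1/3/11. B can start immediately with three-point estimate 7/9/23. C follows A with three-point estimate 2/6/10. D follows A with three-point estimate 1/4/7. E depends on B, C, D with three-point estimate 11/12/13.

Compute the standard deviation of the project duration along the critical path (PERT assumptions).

te_A = (1 + 4·3 + 11)/6 = 24/6 = 4; σ²_A = ((11−1)/6)² = 2.778
te_B = (7 + 4·9 + 23)/6 = 66/6 = 11; σ²_B = ((23−7)/6)² = 7.111
te_C = (2 + 4·6 + 10)/6 = 36/6 = 6; σ²_C = ((10−2)/6)² = 1.778
te_D = (1 + 4·4 + 7)/6 = 24/6 = 4; σ²_D = ((7−1)/6)² = 1.000
te_E = (11 + 4·12 + 13)/6 = 72/6 = 12; σ²_E = ((13−11)/6)² = 0.111

Forward pass:
ES_A = 0; EF_A = 4
ES_B = 0; EF_B = 11
ES_C = 4; EF_C = 4+6 = 10
ES_D = 4; EF_D = 4+4 = 8
ES_E = max(EF_B=11, EF_C=10, EF_D=8) = 11; EF_E = 11+12 = 23
Expected project duration μ = 23 days. Critical path: B → E.

Variance along critical path = 7.111 + 0.111 = 7.222
σ = √7.222 = 2.687 days

2.69 days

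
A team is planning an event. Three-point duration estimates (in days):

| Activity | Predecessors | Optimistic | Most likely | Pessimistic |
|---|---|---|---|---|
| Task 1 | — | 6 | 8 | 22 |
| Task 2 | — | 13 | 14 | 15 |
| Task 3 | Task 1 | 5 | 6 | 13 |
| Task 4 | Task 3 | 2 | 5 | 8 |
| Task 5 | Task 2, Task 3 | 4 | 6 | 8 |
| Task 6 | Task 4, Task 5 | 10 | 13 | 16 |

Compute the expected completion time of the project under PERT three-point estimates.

te_Task 1 = (6 + 4·8 + 22)/6 = 60/6 = 10
te_Task 2 = (13 + 4·14 + 15)/6 = 84/6 = 14
te_Task 3 = (5 + 4·6 + 13)/6 = 42/6 = 7
te_Task 4 = (2 + 4·5 + 8)/6 = 30/6 = 5
te_Task 5 = (4 + 4·6 + 8)/6 = 36/6 = 6
te_Task 6 = (10 + 4·13 + 16)/6 = 78/6 = 13

Forward pass:
ES_Task 1 = 0; EF_Task 1 = 10
ES_Task 2 = 0; EF_Task 2 = 14
ES_Task 3 = 10; EF_Task 3 = 10+7 = 17
ES_Task 4 = 17; EF_Task 4 = 17+5 = 22
ES_Task 5 = max(EF_Task 2=14, EF_Task 3=17) = 17; EF_Task 5 = 17+6 = 23
ES_Task 6 = max(EF_Task 4=22, EF_Task 5=23) = 23; EF_Task 6 = 23+13 = 36
Expected project duration μ = 36 days. Critical path: Task 1 → Task 3 → Task 5 → Task 6.

36 days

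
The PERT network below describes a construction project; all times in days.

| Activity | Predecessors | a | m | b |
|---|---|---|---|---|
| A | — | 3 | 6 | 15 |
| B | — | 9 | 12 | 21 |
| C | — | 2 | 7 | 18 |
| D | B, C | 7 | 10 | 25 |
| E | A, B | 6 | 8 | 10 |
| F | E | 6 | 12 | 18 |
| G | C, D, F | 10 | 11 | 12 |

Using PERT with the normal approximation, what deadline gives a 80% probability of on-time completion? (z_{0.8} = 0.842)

46.5 days

te_A = (3 + 4·6 + 15)/6 = 42/6 = 7; σ²_A = ((15−3)/6)² = 4.000
te_B = (9 + 4·12 + 21)/6 = 78/6 = 13; σ²_B = ((21−9)/6)² = 4.000
te_C = (2 + 4·7 + 18)/6 = 48/6 = 8; σ²_C = ((18−2)/6)² = 7.111
te_D = (7 + 4·10 + 25)/6 = 72/6 = 12; σ²_D = ((25−7)/6)² = 9.000
te_E = (6 + 4·8 + 10)/6 = 48/6 = 8; σ²_E = ((10−6)/6)² = 0.444
te_F = (6 + 4·12 + 18)/6 = 72/6 = 12; σ²_F = ((18−6)/6)² = 4.000
te_G = (10 + 4·11 + 12)/6 = 66/6 = 11; σ²_G = ((12−10)/6)² = 0.111

Forward pass:
ES_A = 0; EF_A = 7
ES_B = 0; EF_B = 13
ES_C = 0; EF_C = 8
ES_D = max(EF_B=13, EF_C=8) = 13; EF_D = 13+12 = 25
ES_E = max(EF_A=7, EF_B=13) = 13; EF_E = 13+8 = 21
ES_F = 21; EF_F = 21+12 = 33
ES_G = max(EF_C=8, EF_D=25, EF_F=33) = 33; EF_G = 33+11 = 44
Expected project duration μ = 44 days. Critical path: B → E → F → G.

Variance along critical path = 4.000 + 0.444 + 4.000 + 0.111 = 8.556; σ = 2.925 days.
D = μ + z·σ = 44 + 0.842·2.925 = 46.5 days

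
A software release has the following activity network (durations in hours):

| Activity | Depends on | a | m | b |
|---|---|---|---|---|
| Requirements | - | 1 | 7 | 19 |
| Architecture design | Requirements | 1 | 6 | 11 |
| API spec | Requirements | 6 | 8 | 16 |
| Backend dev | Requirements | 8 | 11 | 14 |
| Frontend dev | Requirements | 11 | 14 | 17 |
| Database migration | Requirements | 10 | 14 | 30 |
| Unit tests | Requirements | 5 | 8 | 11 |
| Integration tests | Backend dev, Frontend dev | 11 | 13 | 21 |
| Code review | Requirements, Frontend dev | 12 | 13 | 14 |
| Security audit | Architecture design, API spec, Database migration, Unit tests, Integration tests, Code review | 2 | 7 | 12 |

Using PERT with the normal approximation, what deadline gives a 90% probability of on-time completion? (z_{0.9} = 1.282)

48.1 hours

te_Requirements = (1 + 4·7 + 19)/6 = 48/6 = 8; σ²_Requirements = ((19−1)/6)² = 9.000
te_Architecture design = (1 + 4·6 + 11)/6 = 36/6 = 6; σ²_Architecture design = ((11−1)/6)² = 2.778
te_API spec = (6 + 4·8 + 16)/6 = 54/6 = 9; σ²_API spec = ((16−6)/6)² = 2.778
te_Backend dev = (8 + 4·11 + 14)/6 = 66/6 = 11; σ²_Backend dev = ((14−8)/6)² = 1.000
te_Frontend dev = (11 + 4·14 + 17)/6 = 84/6 = 14; σ²_Frontend dev = ((17−11)/6)² = 1.000
te_Database migration = (10 + 4·14 + 30)/6 = 96/6 = 16; σ²_Database migration = ((30−10)/6)² = 11.111
te_Unit tests = (5 + 4·8 + 11)/6 = 48/6 = 8; σ²_Unit tests = ((11−5)/6)² = 1.000
te_Integration tests = (11 + 4·13 + 21)/6 = 84/6 = 14; σ²_Integration tests = ((21−11)/6)² = 2.778
te_Code review = (12 + 4·13 + 14)/6 = 78/6 = 13; σ²_Code review = ((14−12)/6)² = 0.111
te_Security audit = (2 + 4·7 + 12)/6 = 42/6 = 7; σ²_Security audit = ((12−2)/6)² = 2.778

Forward pass:
ES_Requirements = 0; EF_Requirements = 8
ES_Architecture design = 8; EF_Architecture design = 8+6 = 14
ES_API spec = 8; EF_API spec = 8+9 = 17
ES_Backend dev = 8; EF_Backend dev = 8+11 = 19
ES_Frontend dev = 8; EF_Frontend dev = 8+14 = 22
ES_Database migration = 8; EF_Database migration = 8+16 = 24
ES_Unit tests = 8; EF_Unit tests = 8+8 = 16
ES_Integration tests = max(EF_Backend dev=19, EF_Frontend dev=22) = 22; EF_Integration tests = 22+14 = 36
ES_Code review = max(EF_Requirements=8, EF_Frontend dev=22) = 22; EF_Code review = 22+13 = 35
ES_Security audit = max(EF_Architecture design=14, EF_API spec=17, EF_Database migration=24, EF_Unit tests=16, EF_Integration tests=36, EF_Code review=35) = 36; EF_Security audit = 36+7 = 43
Expected project duration μ = 43 hours. Critical path: Requirements → Frontend dev → Integration tests → Security audit.

Variance along critical path = 9.000 + 1.000 + 2.778 + 2.778 = 15.556; σ = 3.944 hours.
D = μ + z·σ = 43 + 1.282·3.944 = 48.1 hours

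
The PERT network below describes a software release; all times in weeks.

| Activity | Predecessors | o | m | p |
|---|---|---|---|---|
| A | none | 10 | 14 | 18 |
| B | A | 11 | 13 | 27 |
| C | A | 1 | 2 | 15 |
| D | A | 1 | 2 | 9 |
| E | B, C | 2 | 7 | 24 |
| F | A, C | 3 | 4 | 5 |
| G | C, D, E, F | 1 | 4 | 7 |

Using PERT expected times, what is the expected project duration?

te_A = (10 + 4·14 + 18)/6 = 84/6 = 14
te_B = (11 + 4·13 + 27)/6 = 90/6 = 15
te_C = (1 + 4·2 + 15)/6 = 24/6 = 4
te_D = (1 + 4·2 + 9)/6 = 18/6 = 3
te_E = (2 + 4·7 + 24)/6 = 54/6 = 9
te_F = (3 + 4·4 + 5)/6 = 24/6 = 4
te_G = (1 + 4·4 + 7)/6 = 24/6 = 4

Forward pass:
ES_A = 0; EF_A = 14
ES_B = 14; EF_B = 14+15 = 29
ES_C = 14; EF_C = 14+4 = 18
ES_D = 14; EF_D = 14+3 = 17
ES_E = max(EF_B=29, EF_C=18) = 29; EF_E = 29+9 = 38
ES_F = max(EF_A=14, EF_C=18) = 18; EF_F = 18+4 = 22
ES_G = max(EF_C=18, EF_D=17, EF_E=38, EF_F=22) = 38; EF_G = 38+4 = 42
Expected project duration μ = 42 weeks. Critical path: A → B → E → G.

42 weeks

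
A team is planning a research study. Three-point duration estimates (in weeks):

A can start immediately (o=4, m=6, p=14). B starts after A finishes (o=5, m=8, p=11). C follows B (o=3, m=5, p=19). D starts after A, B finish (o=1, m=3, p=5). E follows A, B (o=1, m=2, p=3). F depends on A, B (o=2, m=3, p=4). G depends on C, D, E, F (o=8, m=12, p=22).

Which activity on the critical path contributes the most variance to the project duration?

te_A = (4 + 4·6 + 14)/6 = 42/6 = 7; σ²_A = ((14−4)/6)² = 2.778
te_B = (5 + 4·8 + 11)/6 = 48/6 = 8; σ²_B = ((11−5)/6)² = 1.000
te_C = (3 + 4·5 + 19)/6 = 42/6 = 7; σ²_C = ((19−3)/6)² = 7.111
te_D = (1 + 4·3 + 5)/6 = 18/6 = 3; σ²_D = ((5−1)/6)² = 0.444
te_E = (1 + 4·2 + 3)/6 = 12/6 = 2; σ²_E = ((3−1)/6)² = 0.111
te_F = (2 + 4·3 + 4)/6 = 18/6 = 3; σ²_F = ((4−2)/6)² = 0.111
te_G = (8 + 4·12 + 22)/6 = 78/6 = 13; σ²_G = ((22−8)/6)² = 5.444

Forward pass:
ES_A = 0; EF_A = 7
ES_B = 7; EF_B = 7+8 = 15
ES_C = 15; EF_C = 15+7 = 22
ES_D = max(EF_A=7, EF_B=15) = 15; EF_D = 15+3 = 18
ES_E = max(EF_A=7, EF_B=15) = 15; EF_E = 15+2 = 17
ES_F = max(EF_A=7, EF_B=15) = 15; EF_F = 15+3 = 18
ES_G = max(EF_C=22, EF_D=18, EF_E=17, EF_F=18) = 22; EF_G = 22+13 = 35
Expected project duration μ = 35 weeks. Critical path: A → B → C → G.

Variances on critical path: σ²_A=2.778, σ²_B=1.000, σ²_C=7.111, σ²_G=5.444.
Largest is σ²_C = 7.111.

C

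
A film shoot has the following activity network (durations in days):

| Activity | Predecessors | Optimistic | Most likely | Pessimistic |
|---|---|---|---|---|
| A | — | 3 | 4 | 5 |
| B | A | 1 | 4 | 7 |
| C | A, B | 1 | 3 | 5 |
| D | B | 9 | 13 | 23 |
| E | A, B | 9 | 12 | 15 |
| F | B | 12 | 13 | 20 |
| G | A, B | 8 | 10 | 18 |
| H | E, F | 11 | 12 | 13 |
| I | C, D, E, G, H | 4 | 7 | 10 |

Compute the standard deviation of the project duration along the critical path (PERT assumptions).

2.00 days

te_A = (3 + 4·4 + 5)/6 = 24/6 = 4; σ²_A = ((5−3)/6)² = 0.111
te_B = (1 + 4·4 + 7)/6 = 24/6 = 4; σ²_B = ((7−1)/6)² = 1.000
te_C = (1 + 4·3 + 5)/6 = 18/6 = 3; σ²_C = ((5−1)/6)² = 0.444
te_D = (9 + 4·13 + 23)/6 = 84/6 = 14; σ²_D = ((23−9)/6)² = 5.444
te_E = (9 + 4·12 + 15)/6 = 72/6 = 12; σ²_E = ((15−9)/6)² = 1.000
te_F = (12 + 4·13 + 20)/6 = 84/6 = 14; σ²_F = ((20−12)/6)² = 1.778
te_G = (8 + 4·10 + 18)/6 = 66/6 = 11; σ²_G = ((18−8)/6)² = 2.778
te_H = (11 + 4·12 + 13)/6 = 72/6 = 12; σ²_H = ((13−11)/6)² = 0.111
te_I = (4 + 4·7 + 10)/6 = 42/6 = 7; σ²_I = ((10−4)/6)² = 1.000

Forward pass:
ES_A = 0; EF_A = 4
ES_B = 4; EF_B = 4+4 = 8
ES_C = max(EF_A=4, EF_B=8) = 8; EF_C = 8+3 = 11
ES_D = 8; EF_D = 8+14 = 22
ES_E = max(EF_A=4, EF_B=8) = 8; EF_E = 8+12 = 20
ES_F = 8; EF_F = 8+14 = 22
ES_G = max(EF_A=4, EF_B=8) = 8; EF_G = 8+11 = 19
ES_H = max(EF_E=20, EF_F=22) = 22; EF_H = 22+12 = 34
ES_I = max(EF_C=11, EF_D=22, EF_E=20, EF_G=19, EF_H=34) = 34; EF_I = 34+7 = 41
Expected project duration μ = 41 days. Critical path: A → B → F → H → I.

Variance along critical path = 0.111 + 1.000 + 1.778 + 0.111 + 1.000 = 4.000
σ = √4.000 = 2.000 days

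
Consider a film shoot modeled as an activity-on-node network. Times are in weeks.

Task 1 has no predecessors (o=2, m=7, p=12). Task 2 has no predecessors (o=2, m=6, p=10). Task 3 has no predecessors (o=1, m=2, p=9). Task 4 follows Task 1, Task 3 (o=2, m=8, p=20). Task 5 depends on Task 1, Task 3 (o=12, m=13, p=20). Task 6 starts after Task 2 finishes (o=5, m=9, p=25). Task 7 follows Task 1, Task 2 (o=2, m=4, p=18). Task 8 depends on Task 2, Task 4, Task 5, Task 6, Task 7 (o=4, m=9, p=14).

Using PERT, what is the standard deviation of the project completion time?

te_Task 1 = (2 + 4·7 + 12)/6 = 42/6 = 7; σ²_Task 1 = ((12−2)/6)² = 2.778
te_Task 2 = (2 + 4·6 + 10)/6 = 36/6 = 6; σ²_Task 2 = ((10−2)/6)² = 1.778
te_Task 3 = (1 + 4·2 + 9)/6 = 18/6 = 3; σ²_Task 3 = ((9−1)/6)² = 1.778
te_Task 4 = (2 + 4·8 + 20)/6 = 54/6 = 9; σ²_Task 4 = ((20−2)/6)² = 9.000
te_Task 5 = (12 + 4·13 + 20)/6 = 84/6 = 14; σ²_Task 5 = ((20−12)/6)² = 1.778
te_Task 6 = (5 + 4·9 + 25)/6 = 66/6 = 11; σ²_Task 6 = ((25−5)/6)² = 11.111
te_Task 7 = (2 + 4·4 + 18)/6 = 36/6 = 6; σ²_Task 7 = ((18−2)/6)² = 7.111
te_Task 8 = (4 + 4·9 + 14)/6 = 54/6 = 9; σ²_Task 8 = ((14−4)/6)² = 2.778

Forward pass:
ES_Task 1 = 0; EF_Task 1 = 7
ES_Task 2 = 0; EF_Task 2 = 6
ES_Task 3 = 0; EF_Task 3 = 3
ES_Task 4 = max(EF_Task 1=7, EF_Task 3=3) = 7; EF_Task 4 = 7+9 = 16
ES_Task 5 = max(EF_Task 1=7, EF_Task 3=3) = 7; EF_Task 5 = 7+14 = 21
ES_Task 6 = 6; EF_Task 6 = 6+11 = 17
ES_Task 7 = max(EF_Task 1=7, EF_Task 2=6) = 7; EF_Task 7 = 7+6 = 13
ES_Task 8 = max(EF_Task 2=6, EF_Task 4=16, EF_Task 5=21, EF_Task 6=17, EF_Task 7=13) = 21; EF_Task 8 = 21+9 = 30
Expected project duration μ = 30 weeks. Critical path: Task 1 → Task 5 → Task 8.

Variance along critical path = 2.778 + 1.778 + 2.778 = 7.333
σ = √7.333 = 2.708 weeks

2.71 weeks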